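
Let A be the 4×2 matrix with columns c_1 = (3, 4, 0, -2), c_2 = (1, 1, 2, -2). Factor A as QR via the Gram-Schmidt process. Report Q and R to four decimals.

e_1 = c_1/‖c_1‖ = (3, 4, 0, -2)/5.3852 = (0.5571, 0.7428, 0.0000, -0.3714).
r_{12} = e_1·c_2 = 2.0426.
u_2 = c_2 − 2.0426·e_1 = (-0.1379, -0.5172, 2.0000, -1.2414).
‖u_2‖ = 2.4140, so e_2 = (-0.0571, -0.2143, 0.8285, -0.5142).

Q = [[0.5571, -0.0571], [0.7428, -0.2143], [0.0000, 0.8285], [-0.3714, -0.5142]], R = [[5.3852, 2.0426], [0.0000, 2.4140]]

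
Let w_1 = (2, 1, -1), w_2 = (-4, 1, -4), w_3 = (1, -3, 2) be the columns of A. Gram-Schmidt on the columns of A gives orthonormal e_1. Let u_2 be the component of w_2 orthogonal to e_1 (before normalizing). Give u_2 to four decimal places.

w_1 = (2, 1, -1); ‖w_1‖ = 2.4495, so e_1 = (0.8165, 0.4082, -0.4082).
e_1·w_2 = 0.8165·(-4) + 0.4082·1 + (-0.4082)·(-4) = -1.2247.
u_2 = w_2 + 1.2247·e_1 = (-3.0000, 1.5000, -4.5000).

u_2 = (-3.0000, 1.5000, -4.5000)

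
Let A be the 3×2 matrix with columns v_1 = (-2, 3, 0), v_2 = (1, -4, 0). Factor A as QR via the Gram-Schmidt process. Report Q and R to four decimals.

v_1 = (-2, 3, 0); ‖v_1‖ = 3.6056, so e_1 = (-0.5547, 0.8321, 0.0000).
e_1·v_2 = (-0.5547)·1 + 0.8321·(-4) + 0.0000·0 = -3.8829.
u_2 = v_2 + 3.8829·e_1 = (-1.1538, -0.7692, 0.0000).
‖u_2‖ = 1.3868, so e_2 = (-0.8321, -0.5547, 0.0000).

Q = [[-0.5547, -0.8321], [0.8321, -0.5547], [0.0000, 0.0000]], R = [[3.6056, -3.8829], [0.0000, 1.3868]]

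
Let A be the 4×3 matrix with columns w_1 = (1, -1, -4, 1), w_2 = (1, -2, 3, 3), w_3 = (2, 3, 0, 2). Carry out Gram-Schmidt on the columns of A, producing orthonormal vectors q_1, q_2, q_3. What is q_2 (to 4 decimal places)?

w_1 = (1, -1, -4, 1); ‖w_1‖ = 4.3589, so q_1 = (0.2294, -0.2294, -0.9177, 0.2294).
q_1·w_2 = 0.2294·1 + (-0.2294)·(-2) + (-0.9177)·3 + 0.2294·3 = -1.3765.
u_2 = w_2 + 1.3765·q_1 = (1.3158, -2.3158, 1.7368, 3.3158).
‖u_2‖ = 4.5940, so q_2 = (0.2864, -0.5041, 0.3781, 0.7218).

q_2 = (0.2864, -0.5041, 0.3781, 0.7218)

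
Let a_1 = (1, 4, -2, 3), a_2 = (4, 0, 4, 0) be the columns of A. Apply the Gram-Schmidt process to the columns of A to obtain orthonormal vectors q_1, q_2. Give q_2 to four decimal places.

q_2 = (0.7368, 0.0951, 0.6655, 0.0713)

a_1 = (1, 4, -2, 3); ‖a_1‖ = 5.4772, so q_1 = (0.1826, 0.7303, -0.3651, 0.5477).
q_1·a_2 = 0.1826·4 + 0.7303·0 + (-0.3651)·4 + 0.5477·0 = -0.7303.
u_2 = a_2 + 0.7303·q_1 = (4.1333, 0.5333, 3.7333, 0.4000).
‖u_2‖ = 5.6095, so q_2 = (0.7368, 0.0951, 0.6655, 0.0713).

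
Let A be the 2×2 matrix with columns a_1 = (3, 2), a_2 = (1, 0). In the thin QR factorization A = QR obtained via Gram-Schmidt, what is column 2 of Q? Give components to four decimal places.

q_1 = a_1/‖a_1‖ = (3, 2)/3.6056 = (0.8321, 0.5547).
r_{12} = q_1·a_2 = 0.8321.
u_2 = a_2 − 0.8321·q_1 = (0.3077, -0.4615).
‖u_2‖ = 0.5547, so q_2 = (0.5547, -0.8321).

q_2 = (0.5547, -0.8321)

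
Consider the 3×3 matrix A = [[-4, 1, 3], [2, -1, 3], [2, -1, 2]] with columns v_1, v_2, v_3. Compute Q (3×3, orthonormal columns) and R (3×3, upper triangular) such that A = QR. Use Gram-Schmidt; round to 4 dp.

q_1 = v_1/‖v_1‖ = (-4, 2, 2)/4.8990 = (-0.8165, 0.4082, 0.4082).
r_{12} = q_1·v_2 = -1.6330.
u_2 = v_2 + 1.6330·q_1 = (-0.3333, -0.3333, -0.3333).
‖u_2‖ = 0.5774, so q_2 = (-0.5774, -0.5774, -0.5774).
r_{13} = q_1·v_3 = -0.4082; r_{23} = q_2·v_3 = -4.6188.
u_3 = v_3 + 0.4082·q_1 + 4.6188·q_2 = (0.0000, 0.5000, -0.5000).
‖u_3‖ = 0.7071, so q_3 = (0.0000, 0.7071, -0.7071).

Q = [[-0.8165, -0.5774, 0.0000], [0.4082, -0.5774, 0.7071], [0.4082, -0.5774, -0.7071]], R = [[4.8990, -1.6330, -0.4082], [0.0000, 0.5774, -4.6188], [0.0000, 0.0000, 0.7071]]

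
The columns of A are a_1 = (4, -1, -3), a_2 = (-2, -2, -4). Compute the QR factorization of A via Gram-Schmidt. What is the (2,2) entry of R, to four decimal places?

r_{22} = 4.7556

a_1 = (4, -1, -3); ‖a_1‖ = 5.0990, so q_1 = (0.7845, -0.1961, -0.5883).
q_1·a_2 = 0.7845·(-2) + (-0.1961)·(-2) + (-0.5883)·(-4) = 1.1767.
u_2 = a_2 − 1.1767·q_1 = (-2.9231, -1.7692, -3.3077).
r_{22} = ‖u_2‖ = 4.7556.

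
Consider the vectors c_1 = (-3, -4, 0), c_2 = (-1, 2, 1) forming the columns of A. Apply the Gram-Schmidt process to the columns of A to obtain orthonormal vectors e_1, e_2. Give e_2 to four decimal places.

e_2 = (-0.7155, 0.5367, 0.4472)

c_1 = (-3, -4, 0); ‖c_1‖ = 5.0000, so e_1 = (-0.6000, -0.8000, 0.0000).
e_1·c_2 = (-0.6000)·(-1) + (-0.8000)·2 + 0.0000·1 = -1.0000.
u_2 = c_2 + 1.0000·e_1 = (-1.6000, 1.2000, 1.0000).
‖u_2‖ = 2.2361, so e_2 = (-0.7155, 0.5367, 0.4472).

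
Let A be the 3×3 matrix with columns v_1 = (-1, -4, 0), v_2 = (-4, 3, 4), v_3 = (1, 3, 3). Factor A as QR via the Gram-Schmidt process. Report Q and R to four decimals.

v_1 = (-1, -4, 0); ‖v_1‖ = 4.1231, so e_1 = (-0.2425, -0.9701, 0.0000).
e_1·v_2 = (-0.2425)·(-4) + (-0.9701)·3 + 0.0000·4 = -1.9403.
u_2 = v_2 + 1.9403·e_1 = (-4.4706, 1.1176, 4.0000).
‖u_2‖ = 6.1021, so e_2 = (-0.7326, 0.1832, 0.6555).
e_1·v_3 = (-0.2425)·1 + (-0.9701)·3 + 0.0000·3 = -3.1530; e_2·v_3 = (-0.7326)·1 + 0.1832·3 + 0.6555·3 = 1.7834.
u_3 = v_3 + 3.1530·e_1 − 1.7834·e_2 = (1.5419, -0.3855, 1.8310).
‖u_3‖ = 2.4245, so e_3 = (0.6359, -0.1590, 0.7552).

Q = [[-0.2425, -0.7326, 0.6359], [-0.9701, 0.1832, -0.1590], [0.0000, 0.6555, 0.7552]], R = [[4.1231, -1.9403, -3.1530], [0.0000, 6.1021, 1.7834], [0.0000, 0.0000, 2.4245]]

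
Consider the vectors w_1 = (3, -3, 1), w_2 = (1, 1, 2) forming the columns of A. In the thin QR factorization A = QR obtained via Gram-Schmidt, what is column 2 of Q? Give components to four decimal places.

q_2 = (0.2844, 0.5468, 0.7875)

q_1 = w_1/‖w_1‖ = (3, -3, 1)/4.3589 = (0.6882, -0.6882, 0.2294).
r_{12} = q_1·w_2 = 0.4588.
u_2 = w_2 − 0.4588·q_1 = (0.6842, 1.3158, 1.8947).
‖u_2‖ = 2.4061, so q_2 = (0.2844, 0.5468, 0.7875).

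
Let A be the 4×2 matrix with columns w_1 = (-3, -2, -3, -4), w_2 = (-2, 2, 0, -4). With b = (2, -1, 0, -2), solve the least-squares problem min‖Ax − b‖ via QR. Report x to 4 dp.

x = (0.1020, 0.0068)

e_1 = w_1/‖w_1‖ = (-3, -2, -3, -4)/6.1644 = (-0.4867, -0.3244, -0.4867, -0.6489).
r_{12} = e_1·w_2 = 2.9200.
u_2 = w_2 − 2.9200·e_1 = (-0.5789, 2.9474, 1.4211, -2.1053).
‖u_2‖ = 3.9337, so e_2 = (-0.1472, 0.7493, 0.3613, -0.5352).
Qᵀb = (0.6489, 0.0268).
Back-substitute: x_2 = 0.0268/3.9337 = 0.0068.
x_1 = (0.6489 − 2.9200·0.0068)/6.1644 = 0.1020.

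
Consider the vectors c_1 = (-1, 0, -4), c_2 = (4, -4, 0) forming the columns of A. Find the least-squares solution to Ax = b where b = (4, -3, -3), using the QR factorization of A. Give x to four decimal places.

x = (0.6970, 0.9621)

e_1 = c_1/‖c_1‖ = (-1, 0, -4)/4.1231 = (-0.2425, 0.0000, -0.9701).
r_{12} = e_1·c_2 = -0.9701.
u_2 = c_2 + 0.9701·e_1 = (3.7647, -4.0000, -0.9412).
‖u_2‖ = 5.5730, so e_2 = (0.6755, -0.7177, -0.1689).
Qᵀb = (1.9403, 5.3619).
Back-substitute: x_2 = 5.3619/5.5730 = 0.9621.
x_1 = (1.9403 + 0.9701·0.9621)/4.1231 = 0.6970.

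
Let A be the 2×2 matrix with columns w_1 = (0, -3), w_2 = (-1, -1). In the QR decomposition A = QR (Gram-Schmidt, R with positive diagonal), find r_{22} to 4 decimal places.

r_{22} = 1.0000

w_1 = (0, -3); ‖w_1‖ = 3.0000, so q_1 = (0.0000, -1.0000).
q_1·w_2 = 0.0000·(-1) + (-1.0000)·(-1) = 1.0000.
u_2 = w_2 − 1.0000·q_1 = (-1.0000, 0.0000).
r_{22} = ‖u_2‖ = 1.0000.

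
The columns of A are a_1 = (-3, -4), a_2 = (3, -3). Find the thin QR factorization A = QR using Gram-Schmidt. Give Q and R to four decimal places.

Q = [[-0.6000, 0.8000], [-0.8000, -0.6000]], R = [[5.0000, 0.6000], [0.0000, 4.2000]]

a_1 = (-3, -4); ‖a_1‖ = 5.0000, so q_1 = (-0.6000, -0.8000).
q_1·a_2 = (-0.6000)·3 + (-0.8000)·(-3) = 0.6000.
u_2 = a_2 − 0.6000·q_1 = (3.3600, -2.5200).
‖u_2‖ = 4.2000, so q_2 = (0.8000, -0.6000).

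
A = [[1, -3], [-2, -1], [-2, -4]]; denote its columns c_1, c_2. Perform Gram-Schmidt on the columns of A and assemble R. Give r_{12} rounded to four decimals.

c_1 = (1, -2, -2); ‖c_1‖ = 3.0000, so q_1 = (0.3333, -0.6667, -0.6667).
r_{12} = q_1·c_2 = 2.3333.

r_{12} = 2.3333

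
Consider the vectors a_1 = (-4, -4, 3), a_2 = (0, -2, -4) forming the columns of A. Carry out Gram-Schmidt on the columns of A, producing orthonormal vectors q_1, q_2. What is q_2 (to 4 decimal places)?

q_1 = a_1/‖a_1‖ = (-4, -4, 3)/6.4031 = (-0.6247, -0.6247, 0.4685).
r_{12} = q_1·a_2 = -0.6247.
u_2 = a_2 + 0.6247·q_1 = (-0.3902, -2.3902, -3.7073).
‖u_2‖ = 4.4283, so q_2 = (-0.0881, -0.5398, -0.8372).

q_2 = (-0.0881, -0.5398, -0.8372)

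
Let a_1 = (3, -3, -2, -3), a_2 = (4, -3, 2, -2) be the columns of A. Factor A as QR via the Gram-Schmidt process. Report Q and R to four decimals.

e_1 = a_1/‖a_1‖ = (3, -3, -2, -3)/5.5678 = (0.5388, -0.5388, -0.3592, -0.5388).
r_{12} = e_1·a_2 = 4.1309.
u_2 = a_2 − 4.1309·e_1 = (1.7742, -0.7742, 3.4839, 0.2258).
‖u_2‖ = 3.9919, so e_2 = (0.4444, -0.1939, 0.8727, 0.0566).

Q = [[0.5388, 0.4444], [-0.5388, -0.1939], [-0.3592, 0.8727], [-0.5388, 0.0566]], R = [[5.5678, 4.1309], [0.0000, 3.9919]]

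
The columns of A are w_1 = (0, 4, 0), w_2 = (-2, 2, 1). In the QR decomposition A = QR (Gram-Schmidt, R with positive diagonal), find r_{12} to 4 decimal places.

r_{12} = 2.0000

w_1 = (0, 4, 0); ‖w_1‖ = 4.0000, so q_1 = (0.0000, 1.0000, 0.0000).
r_{12} = q_1·w_2 = 2.0000.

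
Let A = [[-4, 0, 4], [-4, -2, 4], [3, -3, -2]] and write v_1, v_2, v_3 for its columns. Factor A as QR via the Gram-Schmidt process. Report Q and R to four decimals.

v_1 = (-4, -4, 3); ‖v_1‖ = 6.4031, so e_1 = (-0.6247, -0.6247, 0.4685).
e_1·v_2 = (-0.6247)·0 + (-0.6247)·(-2) + 0.4685·(-3) = -0.1562.
u_2 = v_2 + 0.1562·e_1 = (-0.0976, -2.0976, -2.9268).
‖u_2‖ = 3.6022, so e_2 = (-0.0271, -0.5823, -0.8125).
e_1·v_3 = (-0.6247)·4 + (-0.6247)·4 + 0.4685·(-2) = -5.9346; e_2·v_3 = (-0.0271)·4 + (-0.5823)·4 + (-0.8125)·(-2) = -0.8125.
u_3 = v_3 + 5.9346·e_1 + 0.8125·e_2 = (0.2707, -0.1805, 0.1203).
‖u_3‖ = 0.3468, so e_3 = (0.7804, -0.5203, 0.3468).

Q = [[-0.6247, -0.0271, 0.7804], [-0.6247, -0.5823, -0.5203], [0.4685, -0.8125, 0.3468]], R = [[6.4031, -0.1562, -5.9346], [0.0000, 3.6022, -0.8125], [0.0000, 0.0000, 0.3468]]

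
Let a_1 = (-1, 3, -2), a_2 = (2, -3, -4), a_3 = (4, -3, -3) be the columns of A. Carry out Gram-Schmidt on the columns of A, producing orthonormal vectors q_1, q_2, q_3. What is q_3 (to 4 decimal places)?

a_1 = (-1, 3, -2); ‖a_1‖ = 3.7417, so q_1 = (-0.2673, 0.8018, -0.5345).
q_1·a_2 = (-0.2673)·2 + 0.8018·(-3) + (-0.5345)·(-4) = -0.8018.
u_2 = a_2 + 0.8018·q_1 = (1.7857, -2.3571, -4.4286).
‖u_2‖ = 5.3251, so q_2 = (0.3353, -0.4426, -0.8316).
q_1·a_3 = (-0.2673)·4 + 0.8018·(-3) + (-0.5345)·(-3) = -1.8708; q_2·a_3 = 0.3353·4 + (-0.4426)·(-3) + (-0.8316)·(-3) = 5.1642.
u_3 = a_3 + 1.8708·q_1 − 5.1642·q_2 = (1.7683, 0.7859, 0.2947).
‖u_3‖ = 1.9574, so q_3 = (0.9034, 0.4015, 0.1506).

q_3 = (0.9034, 0.4015, 0.1506)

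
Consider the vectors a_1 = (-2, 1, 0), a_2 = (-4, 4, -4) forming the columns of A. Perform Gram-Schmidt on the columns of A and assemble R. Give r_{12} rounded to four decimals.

a_1 = (-2, 1, 0); ‖a_1‖ = 2.2361, so e_1 = (-0.8944, 0.4472, 0.0000).
r_{12} = e_1·a_2 = 5.3666.

r_{12} = 5.3666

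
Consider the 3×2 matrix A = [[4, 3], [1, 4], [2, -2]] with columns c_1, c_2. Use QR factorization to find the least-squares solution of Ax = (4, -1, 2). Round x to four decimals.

x = (1.0817, -0.3097)

q_1 = c_1/‖c_1‖ = (4, 1, 2)/4.5826 = (0.8729, 0.2182, 0.4364).
r_{12} = q_1·c_2 = 2.6186.
u_2 = c_2 − 2.6186·q_1 = (0.7143, 3.4286, -3.1429).
‖u_2‖ = 4.7056, so q_2 = (0.1518, 0.7286, -0.6679).
Qᵀb = (4.1461, -1.4572).
Back-substitute: x_2 = -1.4572/4.7056 = -0.3097.
x_1 = (4.1461 − 2.6186·(-0.3097))/4.5826 = 1.0817.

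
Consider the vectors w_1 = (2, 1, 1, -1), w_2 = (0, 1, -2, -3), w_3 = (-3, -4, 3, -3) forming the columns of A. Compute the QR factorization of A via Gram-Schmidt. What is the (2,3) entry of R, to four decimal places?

r_{23} = 0.0390

e_1 = w_1/‖w_1‖ = (2, 1, 1, -1)/2.6458 = (0.7559, 0.3780, 0.3780, -0.3780).
r_{12} = e_1·w_2 = 0.7559.
u_2 = w_2 − 0.7559·e_1 = (-0.5714, 0.7143, -2.2857, -2.7143).
‖u_2‖ = 3.6645, so e_2 = (-0.1559, 0.1949, -0.6237, -0.7407).
r_{23} = e_2·w_3 = 0.0390.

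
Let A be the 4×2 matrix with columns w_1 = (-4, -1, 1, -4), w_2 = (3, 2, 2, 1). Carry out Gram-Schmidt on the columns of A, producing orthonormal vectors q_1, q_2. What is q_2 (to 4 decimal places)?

w_1 = (-4, -1, 1, -4); ‖w_1‖ = 5.8310, so q_1 = (-0.6860, -0.1715, 0.1715, -0.6860).
q_1·w_2 = (-0.6860)·3 + (-0.1715)·2 + 0.1715·2 + (-0.6860)·1 = -2.7440.
u_2 = w_2 + 2.7440·q_1 = (1.1176, 1.5294, 2.4706, -0.8824).
‖u_2‖ = 3.2358, so q_2 = (0.3454, 0.4726, 0.7635, -0.2727).

q_2 = (0.3454, 0.4726, 0.7635, -0.2727)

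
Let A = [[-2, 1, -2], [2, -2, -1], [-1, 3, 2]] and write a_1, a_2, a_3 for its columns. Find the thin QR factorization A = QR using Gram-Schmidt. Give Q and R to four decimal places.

Q = [[-0.6667, -0.4472, -0.5963], [0.6667, 0.0000, -0.7454], [-0.3333, 0.8944, -0.2981]], R = [[3.0000, -3.0000, 0.0000], [0.0000, 2.2361, 2.6833], [0.0000, 0.0000, 1.3416]]

e_1 = a_1/‖a_1‖ = (-2, 2, -1)/3.0000 = (-0.6667, 0.6667, -0.3333).
r_{12} = e_1·a_2 = -3.0000.
u_2 = a_2 + 3.0000·e_1 = (-1.0000, 0.0000, 2.0000).
‖u_2‖ = 2.2361, so e_2 = (-0.4472, 0.0000, 0.8944).
r_{13} = e_1·a_3 = 0.0000; r_{23} = e_2·a_3 = 2.6833.
u_3 = a_3 + 0.0000·e_1 − 2.6833·e_2 = (-0.8000, -1.0000, -0.4000).
‖u_3‖ = 1.3416, so e_3 = (-0.5963, -0.7454, -0.2981).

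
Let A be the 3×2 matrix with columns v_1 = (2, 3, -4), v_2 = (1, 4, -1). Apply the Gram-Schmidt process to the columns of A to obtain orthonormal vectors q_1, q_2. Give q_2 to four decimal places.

v_1 = (2, 3, -4); ‖v_1‖ = 5.3852, so q_1 = (0.3714, 0.5571, -0.7428).
q_1·v_2 = 0.3714·1 + 0.5571·4 + (-0.7428)·(-1) = 3.3425.
u_2 = v_2 − 3.3425·q_1 = (-0.2414, 2.1379, 1.4828).
‖u_2‖ = 2.6130, so q_2 = (-0.0924, 0.8182, 0.5675).

q_2 = (-0.0924, 0.8182, 0.5675)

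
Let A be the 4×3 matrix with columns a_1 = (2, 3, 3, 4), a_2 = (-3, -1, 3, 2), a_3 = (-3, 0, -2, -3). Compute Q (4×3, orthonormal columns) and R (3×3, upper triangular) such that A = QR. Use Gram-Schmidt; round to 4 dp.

Q = [[0.3244, -0.7410, -0.5460], [0.4867, -0.3534, 0.7960], [0.4867, 0.5130, -0.1293], [0.6489, 0.2508, -0.2270]], R = [[6.1644, 1.2978, -3.8933], [0.0000, 4.6169, 0.4446], [0.0000, 0.0000, 2.5777]]

a_1 = (2, 3, 3, 4); ‖a_1‖ = 6.1644, so e_1 = (0.3244, 0.4867, 0.4867, 0.6489).
e_1·a_2 = 0.3244·(-3) + 0.4867·(-1) + 0.4867·3 + 0.6489·2 = 1.2978.
u_2 = a_2 − 1.2978·e_1 = (-3.4211, -1.6316, 2.3684, 1.1579).
‖u_2‖ = 4.6169, so e_2 = (-0.7410, -0.3534, 0.5130, 0.2508).
e_1·a_3 = 0.3244·(-3) + 0.4867·0 + 0.4867·(-2) + 0.6489·(-3) = -3.8933; e_2·a_3 = (-0.7410)·(-3) + (-0.3534)·0 + 0.5130·(-2) + 0.2508·(-3) = 0.4446.
u_3 = a_3 + 3.8933·e_1 − 0.4446·e_2 = (-1.4074, 2.0519, -0.3333, -0.5852).
‖u_3‖ = 2.5777, so e_3 = (-0.5460, 0.7960, -0.1293, -0.2270).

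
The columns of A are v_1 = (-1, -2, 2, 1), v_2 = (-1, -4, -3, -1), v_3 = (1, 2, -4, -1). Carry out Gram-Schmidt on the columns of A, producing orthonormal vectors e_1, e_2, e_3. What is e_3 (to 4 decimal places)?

v_1 = (-1, -2, 2, 1); ‖v_1‖ = 3.1623, so e_1 = (-0.3162, -0.6325, 0.6325, 0.3162).
e_1·v_2 = (-0.3162)·(-1) + (-0.6325)·(-4) + 0.6325·(-3) + 0.3162·(-1) = 0.6325.
u_2 = v_2 − 0.6325·e_1 = (-0.8000, -3.6000, -3.4000, -1.2000).
‖u_2‖ = 5.1575, so e_2 = (-0.1551, -0.6980, -0.6592, -0.2327).
e_1·v_3 = (-0.3162)·1 + (-0.6325)·2 + 0.6325·(-4) + 0.3162·(-1) = -4.4272; e_2·v_3 = (-0.1551)·1 + (-0.6980)·2 + (-0.6592)·(-4) + (-0.2327)·(-1) = 1.3185.
u_3 = v_3 + 4.4272·e_1 − 1.3185·e_2 = (-0.1955, 0.1203, -0.3308, 0.7068).
‖u_3‖ = 0.8134, so e_3 = (-0.2403, 0.1479, -0.4067, 0.8689).

e_3 = (-0.2403, 0.1479, -0.4067, 0.8689)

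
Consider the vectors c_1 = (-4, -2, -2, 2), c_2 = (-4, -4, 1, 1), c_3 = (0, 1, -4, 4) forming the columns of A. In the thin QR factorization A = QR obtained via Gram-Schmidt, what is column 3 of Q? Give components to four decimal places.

q_3 = (0.5009, -0.2747, 0.0889, 0.8160)

q_1 = c_1/‖c_1‖ = (-4, -2, -2, 2)/5.2915 = (-0.7559, -0.3780, -0.3780, 0.3780).
r_{12} = q_1·c_2 = 4.5356.
u_2 = c_2 − 4.5356·q_1 = (-0.5714, -2.2857, 2.7143, -0.7143).
‖u_2‖ = 3.6645, so q_2 = (-0.1559, -0.6237, 0.7407, -0.1949).
r_{13} = q_1·c_3 = 2.6458; r_{23} = q_2·c_3 = -4.3662.
u_3 = c_3 − 2.6458·q_1 + 4.3662·q_2 = (1.3191, -0.7234, 0.2340, 2.1489).
‖u_3‖ = 2.6337, so q_3 = (0.5009, -0.2747, 0.0889, 0.8160).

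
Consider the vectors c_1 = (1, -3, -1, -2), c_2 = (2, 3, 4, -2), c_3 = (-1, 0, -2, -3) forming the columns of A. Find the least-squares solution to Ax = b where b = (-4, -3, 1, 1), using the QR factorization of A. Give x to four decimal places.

x = (0.0094, -0.4783, -0.2128)

c_1 = (1, -3, -1, -2); ‖c_1‖ = 3.8730, so e_1 = (0.2582, -0.7746, -0.2582, -0.5164).
e_1·c_2 = 0.2582·2 + (-0.7746)·3 + (-0.2582)·4 + (-0.5164)·(-2) = -1.8074.
u_2 = c_2 + 1.8074·e_1 = (2.4667, 1.6000, 3.5333, -2.9333).
‖u_2‖ = 5.4528, so e_2 = (0.4524, 0.2934, 0.6480, -0.5379).
e_1·c_3 = 0.2582·(-1) + (-0.7746)·0 + (-0.2582)·(-2) + (-0.5164)·(-3) = 1.8074; e_2·c_3 = 0.4524·(-1) + 0.2934·0 + 0.6480·(-2) + (-0.5379)·(-3) = -0.1345.
u_3 = c_3 − 1.8074·e_1 + 0.1345·e_2 = (-1.4058, 1.4395, -1.4462, -2.1390).
‖u_3‖ = 3.2734, so e_3 = (-0.4295, 0.4397, -0.4418, -0.6535).
Qᵀb = (0.5164, -2.5797, -0.6966).
Back-substitute: x_3 = -0.6966/3.2734 = -0.2128.
x_2 = (-2.5797 + 0.1345·(-0.2128))/5.4528 = -0.4783.
x_1 = (0.5164 + 1.8074·(-0.4783) − 1.8074·(-0.2128))/3.8730 = 0.0094.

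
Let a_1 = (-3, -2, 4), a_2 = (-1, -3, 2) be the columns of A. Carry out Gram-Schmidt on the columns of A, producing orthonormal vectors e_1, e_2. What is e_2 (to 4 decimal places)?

e_2 = (0.3777, -0.9099, -0.1717)

e_1 = a_1/‖a_1‖ = (-3, -2, 4)/5.3852 = (-0.5571, -0.3714, 0.7428).
r_{12} = e_1·a_2 = 3.1568.
u_2 = a_2 − 3.1568·e_1 = (0.7586, -1.8276, -0.3448).
‖u_2‖ = 2.0086, so e_2 = (0.3777, -0.9099, -0.1717).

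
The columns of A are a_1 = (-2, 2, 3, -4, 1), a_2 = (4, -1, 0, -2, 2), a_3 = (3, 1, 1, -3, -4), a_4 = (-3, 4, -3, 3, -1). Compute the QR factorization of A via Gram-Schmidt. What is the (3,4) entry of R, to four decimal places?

r_{34} = -0.4848

a_1 = (-2, 2, 3, -4, 1); ‖a_1‖ = 5.8310, so q_1 = (-0.3430, 0.3430, 0.5145, -0.6860, 0.1715).
q_1·a_2 = (-0.3430)·4 + 0.3430·(-1) + 0.5145·0 + (-0.6860)·(-2) + 0.1715·2 = 0.0000.
u_2 = a_2 + 0.0000·q_1 = (4.0000, -1.0000, 0.0000, -2.0000, 2.0000).
‖u_2‖ = 5.0000, so q_2 = (0.8000, -0.2000, 0.0000, -0.4000, 0.4000).
q_1·a_3 = (-0.3430)·3 + 0.3430·1 + 0.5145·1 + (-0.6860)·(-3) + 0.1715·(-4) = 1.2005; q_2·a_3 = 0.8000·3 + (-0.2000)·1 + 0.0000·1 + (-0.4000)·(-3) + 0.4000·(-4) = 1.8000.
u_3 = a_3 − 1.2005·q_1 − 1.8000·q_2 = (1.9718, 0.9482, 0.3824, -1.4565, -4.9259).
‖u_3‖ = 5.5963, so q_3 = (0.3523, 0.1694, 0.0683, -0.2603, -0.8802).
r_{34} = q_3·a_4 = -0.4848.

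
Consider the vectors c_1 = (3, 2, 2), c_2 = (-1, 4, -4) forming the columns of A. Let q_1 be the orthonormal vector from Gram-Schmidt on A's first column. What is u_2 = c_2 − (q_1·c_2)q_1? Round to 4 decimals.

u_2 = (-0.4706, 4.3529, -3.6471)

c_1 = (3, 2, 2); ‖c_1‖ = 4.1231, so q_1 = (0.7276, 0.4851, 0.4851).
q_1·c_2 = 0.7276·(-1) + 0.4851·4 + 0.4851·(-4) = -0.7276.
u_2 = c_2 + 0.7276·q_1 = (-0.4706, 4.3529, -3.6471).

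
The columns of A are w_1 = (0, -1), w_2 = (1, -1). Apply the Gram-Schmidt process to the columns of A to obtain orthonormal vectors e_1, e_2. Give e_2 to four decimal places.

e_1 = w_1/‖w_1‖ = (0, -1)/1.0000 = (0.0000, -1.0000).
r_{12} = e_1·w_2 = 1.0000.
u_2 = w_2 − 1.0000·e_1 = (1.0000, 0.0000).
‖u_2‖ = 1.0000, so e_2 = (1.0000, 0.0000).

e_2 = (1.0000, 0.0000)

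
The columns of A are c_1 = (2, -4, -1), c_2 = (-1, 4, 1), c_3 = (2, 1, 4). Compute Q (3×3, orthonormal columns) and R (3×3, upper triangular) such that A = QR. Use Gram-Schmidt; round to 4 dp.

Q = [[0.4364, 0.8997, 0.0000], [-0.8729, 0.4234, -0.2425], [-0.2182, 0.1059, 0.9701]], R = [[4.5826, -4.1461, -0.8729], [0.0000, 0.8997, 2.6463], [0.0000, 0.0000, 3.6380]]

c_1 = (2, -4, -1); ‖c_1‖ = 4.5826, so q_1 = (0.4364, -0.8729, -0.2182).
q_1·c_2 = 0.4364·(-1) + (-0.8729)·4 + (-0.2182)·1 = -4.1461.
u_2 = c_2 + 4.1461·q_1 = (0.8095, 0.3810, 0.0952).
‖u_2‖ = 0.8997, so q_2 = (0.8997, 0.4234, 0.1059).
q_1·c_3 = 0.4364·2 + (-0.8729)·1 + (-0.2182)·4 = -0.8729; q_2·c_3 = 0.8997·2 + 0.4234·1 + 0.1059·4 = 2.6463.
u_3 = c_3 + 0.8729·q_1 − 2.6463·q_2 = (0.0000, -0.8824, 3.5294).
‖u_3‖ = 3.6380, so q_3 = (0.0000, -0.2425, 0.9701).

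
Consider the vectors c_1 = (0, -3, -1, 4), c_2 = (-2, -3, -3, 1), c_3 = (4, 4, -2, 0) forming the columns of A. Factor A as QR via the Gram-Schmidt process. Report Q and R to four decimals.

Q = [[0.0000, -0.5514, 0.5355], [-0.5883, -0.3181, 0.4117], [-0.1961, -0.6575, -0.7263], [0.7845, -0.4030, 0.1272]], R = [[5.0990, 3.1379, -1.9612], [0.0000, 3.6268, -2.1634], [0.0000, 0.0000, 5.2415]]

c_1 = (0, -3, -1, 4); ‖c_1‖ = 5.0990, so q_1 = (0.0000, -0.5883, -0.1961, 0.7845).
q_1·c_2 = 0.0000·(-2) + (-0.5883)·(-3) + (-0.1961)·(-3) + 0.7845·1 = 3.1379.
u_2 = c_2 − 3.1379·q_1 = (-2.0000, -1.1538, -2.3846, -1.4615).
‖u_2‖ = 3.6268, so q_2 = (-0.5514, -0.3181, -0.6575, -0.4030).
q_1·c_3 = 0.0000·4 + (-0.5883)·4 + (-0.1961)·(-2) + 0.7845·0 = -1.9612; q_2·c_3 = (-0.5514)·4 + (-0.3181)·4 + (-0.6575)·(-2) + (-0.4030)·0 = -2.1634.
u_3 = c_3 + 1.9612·q_1 + 2.1634·q_2 = (2.8070, 2.1579, -3.8070, 0.6667).
‖u_3‖ = 5.2415, so q_3 = (0.5355, 0.4117, -0.7263, 0.1272).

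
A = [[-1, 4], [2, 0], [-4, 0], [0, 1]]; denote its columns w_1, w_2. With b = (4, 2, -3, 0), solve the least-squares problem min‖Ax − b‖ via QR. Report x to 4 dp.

w_1 = (-1, 2, -4, 0); ‖w_1‖ = 4.5826, so q_1 = (-0.2182, 0.4364, -0.8729, 0.0000).
q_1·w_2 = (-0.2182)·4 + 0.4364·0 + (-0.8729)·0 + 0.0000·1 = -0.8729.
u_2 = w_2 + 0.8729·q_1 = (3.8095, 0.3810, -0.7619, 1.0000).
‖u_2‖ = 4.0297, so q_2 = (0.9454, 0.0945, -0.1891, 0.2482).
Qᵀb = (2.6186, 4.5378).
Back-substitute: x_2 = 4.5378/4.0297 = 1.1261.
x_1 = (2.6186 + 0.8729·1.1261)/4.5826 = 0.7859.

x = (0.7859, 1.1261)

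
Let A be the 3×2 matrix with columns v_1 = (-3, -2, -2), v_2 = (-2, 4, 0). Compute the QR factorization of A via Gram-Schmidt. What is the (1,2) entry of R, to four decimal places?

e_1 = v_1/‖v_1‖ = (-3, -2, -2)/4.1231 = (-0.7276, -0.4851, -0.4851).
r_{12} = e_1·v_2 = -0.4851.

r_{12} = -0.4851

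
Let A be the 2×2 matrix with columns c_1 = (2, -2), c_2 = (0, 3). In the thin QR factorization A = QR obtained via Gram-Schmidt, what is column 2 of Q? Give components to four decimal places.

e_2 = (0.7071, 0.7071)

e_1 = c_1/‖c_1‖ = (2, -2)/2.8284 = (0.7071, -0.7071).
r_{12} = e_1·c_2 = -2.1213.
u_2 = c_2 + 2.1213·e_1 = (1.5000, 1.5000).
‖u_2‖ = 2.1213, so e_2 = (0.7071, 0.7071).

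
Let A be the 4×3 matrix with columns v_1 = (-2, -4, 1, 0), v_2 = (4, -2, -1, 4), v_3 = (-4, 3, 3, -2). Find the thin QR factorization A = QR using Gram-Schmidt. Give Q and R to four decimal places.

v_1 = (-2, -4, 1, 0); ‖v_1‖ = 4.5826, so q_1 = (-0.4364, -0.8729, 0.2182, 0.0000).
q_1·v_2 = (-0.4364)·4 + (-0.8729)·(-2) + 0.2182·(-1) + 0.0000·4 = -0.2182.
u_2 = v_2 + 0.2182·q_1 = (3.9048, -2.1905, -0.9524, 4.0000).
‖u_2‖ = 6.0788, so q_2 = (0.6424, -0.3603, -0.1567, 0.6580).
q_1·v_3 = (-0.4364)·(-4) + (-0.8729)·3 + 0.2182·3 + 0.0000·(-2) = -0.2182; q_2·v_3 = 0.6424·(-4) + (-0.3603)·3 + (-0.1567)·3 + 0.6580·(-2) = -5.4365.
u_3 = v_3 + 0.2182·q_1 + 5.4365·q_2 = (-0.6031, 0.8505, 2.1959, 1.5773).
‖u_3‖ = 2.8977, so q_3 = (-0.2081, 0.2935, 0.7578, 0.5443).

Q = [[-0.4364, 0.6424, -0.2081], [-0.8729, -0.3603, 0.2935], [0.2182, -0.1567, 0.7578], [0.0000, 0.6580, 0.5443]], R = [[4.5826, -0.2182, -0.2182], [0.0000, 6.0788, -5.4365], [0.0000, 0.0000, 2.8977]]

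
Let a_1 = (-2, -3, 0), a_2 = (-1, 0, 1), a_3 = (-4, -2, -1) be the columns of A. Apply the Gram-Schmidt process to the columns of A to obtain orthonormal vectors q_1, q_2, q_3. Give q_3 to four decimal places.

q_3 = (-0.6396, 0.4264, -0.6396)

a_1 = (-2, -3, 0); ‖a_1‖ = 3.6056, so q_1 = (-0.5547, -0.8321, 0.0000).
q_1·a_2 = (-0.5547)·(-1) + (-0.8321)·0 + 0.0000·1 = 0.5547.
u_2 = a_2 − 0.5547·q_1 = (-0.6923, 0.4615, 1.0000).
‖u_2‖ = 1.3009, so q_2 = (-0.5322, 0.3548, 0.7687).
q_1·a_3 = (-0.5547)·(-4) + (-0.8321)·(-2) + 0.0000·(-1) = 3.8829; q_2·a_3 = (-0.5322)·(-4) + 0.3548·(-2) + 0.7687·(-1) = 0.6504.
u_3 = a_3 − 3.8829·q_1 − 0.6504·q_2 = (-1.5000, 1.0000, -1.5000).
‖u_3‖ = 2.3452, so q_3 = (-0.6396, 0.4264, -0.6396).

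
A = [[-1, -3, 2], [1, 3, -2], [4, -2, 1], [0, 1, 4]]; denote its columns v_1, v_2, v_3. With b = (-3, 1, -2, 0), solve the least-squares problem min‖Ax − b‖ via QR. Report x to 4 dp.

x = (-0.1538, 0.6154, -0.1538)

v_1 = (-1, 1, 4, 0); ‖v_1‖ = 4.2426, so q_1 = (-0.2357, 0.2357, 0.9428, 0.0000).
q_1·v_2 = (-0.2357)·(-3) + 0.2357·3 + 0.9428·(-2) + 0.0000·1 = -0.4714.
u_2 = v_2 + 0.4714·q_1 = (-3.1111, 3.1111, -1.5556, 1.0000).
‖u_2‖ = 4.7726, so q_2 = (-0.6519, 0.6519, -0.3259, 0.2095).
q_1·v_3 = (-0.2357)·2 + 0.2357·(-2) + 0.9428·1 + 0.0000·4 = 0.0000; q_2·v_3 = (-0.6519)·2 + 0.6519·(-2) + (-0.3259)·1 + 0.2095·4 = -2.0953.
u_3 = v_3 + 0.0000·q_1 + 2.0953·q_2 = (0.6341, -0.6341, 0.3171, 4.4390).
‖u_3‖ = 4.5398, so q_3 = (0.1397, -0.1397, 0.0698, 0.9778).
Qᵀb = (-0.9428, 3.2593, -0.6984).
Back-substitute: x_3 = -0.6984/4.5398 = -0.1538.
x_2 = (3.2593 + 2.0953·(-0.1538))/4.7726 = 0.6154.
x_1 = (-0.9428 + 0.4714·0.6154 + 0.0000·(-0.1538))/4.2426 = -0.1538.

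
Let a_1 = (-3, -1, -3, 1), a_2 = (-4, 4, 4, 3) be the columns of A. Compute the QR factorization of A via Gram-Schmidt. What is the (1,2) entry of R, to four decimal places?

r_{12} = -0.2236

a_1 = (-3, -1, -3, 1); ‖a_1‖ = 4.4721, so q_1 = (-0.6708, -0.2236, -0.6708, 0.2236).
r_{12} = q_1·a_2 = -0.2236.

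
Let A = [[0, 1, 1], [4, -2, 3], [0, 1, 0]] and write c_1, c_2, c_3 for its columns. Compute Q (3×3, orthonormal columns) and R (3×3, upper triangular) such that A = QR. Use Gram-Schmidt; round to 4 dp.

c_1 = (0, 4, 0); ‖c_1‖ = 4.0000, so q_1 = (0.0000, 1.0000, 0.0000).
q_1·c_2 = 0.0000·1 + 1.0000·(-2) + 0.0000·1 = -2.0000.
u_2 = c_2 + 2.0000·q_1 = (1.0000, 0.0000, 1.0000).
‖u_2‖ = 1.4142, so q_2 = (0.7071, 0.0000, 0.7071).
q_1·c_3 = 0.0000·1 + 1.0000·3 + 0.0000·0 = 3.0000; q_2·c_3 = 0.7071·1 + 0.0000·3 + 0.7071·0 = 0.7071.
u_3 = c_3 − 3.0000·q_1 − 0.7071·q_2 = (0.5000, 0.0000, -0.5000).
‖u_3‖ = 0.7071, so q_3 = (0.7071, 0.0000, -0.7071).

Q = [[0.0000, 0.7071, 0.7071], [1.0000, 0.0000, 0.0000], [0.0000, 0.7071, -0.7071]], R = [[4.0000, -2.0000, 3.0000], [0.0000, 1.4142, 0.7071], [0.0000, 0.0000, 0.7071]]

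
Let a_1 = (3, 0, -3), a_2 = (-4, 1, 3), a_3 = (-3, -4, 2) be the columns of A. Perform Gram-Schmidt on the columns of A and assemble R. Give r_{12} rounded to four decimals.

r_{12} = -4.9497

a_1 = (3, 0, -3); ‖a_1‖ = 4.2426, so e_1 = (0.7071, 0.0000, -0.7071).
r_{12} = e_1·a_2 = -4.9497.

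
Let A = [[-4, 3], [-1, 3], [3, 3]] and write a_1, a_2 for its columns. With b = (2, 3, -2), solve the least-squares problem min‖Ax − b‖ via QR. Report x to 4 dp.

e_1 = a_1/‖a_1‖ = (-4, -1, 3)/5.0990 = (-0.7845, -0.1961, 0.5883).
r_{12} = e_1·a_2 = -1.1767.
u_2 = a_2 + 1.1767·e_1 = (2.0769, 2.7692, 3.6923).
‖u_2‖ = 5.0612, so e_2 = (0.4104, 0.5472, 0.7295).
Qᵀb = (-3.3340, 1.0031).
Back-substitute: x_2 = 1.0031/5.0612 = 0.1982.
x_1 = (-3.3340 + 1.1767·0.1982)/5.0990 = -0.6081.

x = (-0.6081, 0.1982)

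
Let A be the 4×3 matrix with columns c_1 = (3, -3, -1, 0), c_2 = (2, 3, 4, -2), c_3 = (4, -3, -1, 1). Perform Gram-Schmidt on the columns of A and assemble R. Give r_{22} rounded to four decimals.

c_1 = (3, -3, -1, 0); ‖c_1‖ = 4.3589, so e_1 = (0.6882, -0.6882, -0.2294, 0.0000).
e_1·c_2 = 0.6882·2 + (-0.6882)·3 + (-0.2294)·4 + 0.0000·(-2) = -1.6059.
u_2 = c_2 + 1.6059·e_1 = (3.1053, 1.8947, 3.6316, -2.0000).
r_{22} = ‖u_2‖ = 5.5155.

r_{22} = 5.5155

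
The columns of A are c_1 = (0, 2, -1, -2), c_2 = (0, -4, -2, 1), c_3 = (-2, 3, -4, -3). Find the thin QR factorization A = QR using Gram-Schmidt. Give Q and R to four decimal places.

Q = [[0.0000, 0.0000, -0.8305], [0.6667, -0.5963, 0.2491], [-0.3333, -0.7752, -0.2990], [-0.6667, -0.2087, 0.3986]], R = [[3.0000, -2.6667, 5.3333], [0.0000, 3.7268, 1.9379], [0.0000, 0.0000, 2.4083]]

c_1 = (0, 2, -1, -2); ‖c_1‖ = 3.0000, so e_1 = (0.0000, 0.6667, -0.3333, -0.6667).
e_1·c_2 = 0.0000·0 + 0.6667·(-4) + (-0.3333)·(-2) + (-0.6667)·1 = -2.6667.
u_2 = c_2 + 2.6667·e_1 = (0.0000, -2.2222, -2.8889, -0.7778).
‖u_2‖ = 3.7268, so e_2 = (0.0000, -0.5963, -0.7752, -0.2087).
e_1·c_3 = 0.0000·(-2) + 0.6667·3 + (-0.3333)·(-4) + (-0.6667)·(-3) = 5.3333; e_2·c_3 = 0.0000·(-2) + (-0.5963)·3 + (-0.7752)·(-4) + (-0.2087)·(-3) = 1.9379.
u_3 = c_3 − 5.3333·e_1 − 1.9379·e_2 = (-2.0000, 0.6000, -0.7200, 0.9600).
‖u_3‖ = 2.4083, so e_3 = (-0.8305, 0.2491, -0.2990, 0.3986).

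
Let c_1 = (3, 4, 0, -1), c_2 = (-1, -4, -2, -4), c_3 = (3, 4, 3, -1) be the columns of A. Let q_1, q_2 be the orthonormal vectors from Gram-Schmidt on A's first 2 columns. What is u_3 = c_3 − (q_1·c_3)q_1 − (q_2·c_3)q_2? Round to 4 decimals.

c_1 = (3, 4, 0, -1); ‖c_1‖ = 5.0990, so q_1 = (0.5883, 0.7845, 0.0000, -0.1961).
q_1·c_2 = 0.5883·(-1) + 0.7845·(-4) + 0.0000·(-2) + (-0.1961)·(-4) = -2.9417.
u_2 = c_2 + 2.9417·q_1 = (0.7308, -1.6923, -2.0000, -4.5769).
‖u_2‖ = 5.3241, so q_2 = (0.1373, -0.3179, -0.3756, -0.8597).
q_1·c_3 = 0.5883·3 + 0.7845·4 + 0.0000·3 + (-0.1961)·(-1) = 5.0990; q_2·c_3 = 0.1373·3 + (-0.3179)·4 + (-0.3756)·3 + (-0.8597)·(-1) = -1.1269.
u_3 = c_3 − 5.0990·q_1 + 1.1269·q_2 = (0.1547, -0.3582, 2.5767, -0.9688).

u_3 = (0.1547, -0.3582, 2.5767, -0.9688)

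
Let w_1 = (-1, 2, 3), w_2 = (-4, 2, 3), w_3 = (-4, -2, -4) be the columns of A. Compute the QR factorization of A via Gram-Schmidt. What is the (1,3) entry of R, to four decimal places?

e_1 = w_1/‖w_1‖ = (-1, 2, 3)/3.7417 = (-0.2673, 0.5345, 0.8018).
r_{13} = e_1·w_3 = -3.2071.

r_{13} = -3.2071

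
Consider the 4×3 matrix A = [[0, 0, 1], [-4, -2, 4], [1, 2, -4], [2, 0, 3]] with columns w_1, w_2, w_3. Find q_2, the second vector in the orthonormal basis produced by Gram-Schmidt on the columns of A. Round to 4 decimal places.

q_1 = w_1/‖w_1‖ = (0, -4, 1, 2)/4.5826 = (0.0000, -0.8729, 0.2182, 0.4364).
r_{12} = q_1·w_2 = 2.1822.
u_2 = w_2 − 2.1822·q_1 = (0.0000, -0.0952, 1.5238, -0.9524).
‖u_2‖ = 1.7995, so q_2 = (0.0000, -0.0529, 0.8468, -0.5293).

q_2 = (0.0000, -0.0529, 0.8468, -0.5293)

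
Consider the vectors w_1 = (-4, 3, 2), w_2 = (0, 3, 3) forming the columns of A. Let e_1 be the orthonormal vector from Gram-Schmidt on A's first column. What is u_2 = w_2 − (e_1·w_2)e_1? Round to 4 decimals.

e_1 = w_1/‖w_1‖ = (-4, 3, 2)/5.3852 = (-0.7428, 0.5571, 0.3714).
r_{12} = e_1·w_2 = 2.7854.
u_2 = w_2 − 2.7854·e_1 = (2.0690, 1.4483, 1.9655).

u_2 = (2.0690, 1.4483, 1.9655)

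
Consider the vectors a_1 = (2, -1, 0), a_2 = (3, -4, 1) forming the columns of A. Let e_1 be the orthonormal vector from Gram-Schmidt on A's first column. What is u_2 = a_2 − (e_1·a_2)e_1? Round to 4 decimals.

a_1 = (2, -1, 0); ‖a_1‖ = 2.2361, so e_1 = (0.8944, -0.4472, 0.0000).
e_1·a_2 = 0.8944·3 + (-0.4472)·(-4) + 0.0000·1 = 4.4721.
u_2 = a_2 − 4.4721·e_1 = (-1.0000, -2.0000, 1.0000).

u_2 = (-1.0000, -2.0000, 1.0000)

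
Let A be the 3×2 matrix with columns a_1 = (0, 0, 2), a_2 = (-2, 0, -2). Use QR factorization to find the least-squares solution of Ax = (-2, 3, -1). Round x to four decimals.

x = (0.5000, 1.0000)

e_1 = a_1/‖a_1‖ = (0, 0, 2)/2.0000 = (0.0000, 0.0000, 1.0000).
r_{12} = e_1·a_2 = -2.0000.
u_2 = a_2 + 2.0000·e_1 = (-2.0000, 0.0000, 0.0000).
‖u_2‖ = 2.0000, so e_2 = (-1.0000, 0.0000, 0.0000).
Qᵀb = (-1.0000, 2.0000).
Back-substitute: x_2 = 2.0000/2.0000 = 1.0000.
x_1 = (-1.0000 + 2.0000·1.0000)/2.0000 = 0.5000.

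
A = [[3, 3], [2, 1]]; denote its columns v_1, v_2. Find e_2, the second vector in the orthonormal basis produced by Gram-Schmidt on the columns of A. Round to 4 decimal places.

v_1 = (3, 2); ‖v_1‖ = 3.6056, so e_1 = (0.8321, 0.5547).
e_1·v_2 = 0.8321·3 + 0.5547·1 = 3.0509.
u_2 = v_2 − 3.0509·e_1 = (0.4615, -0.6923).
‖u_2‖ = 0.8321, so e_2 = (0.5547, -0.8321).

e_2 = (0.5547, -0.8321)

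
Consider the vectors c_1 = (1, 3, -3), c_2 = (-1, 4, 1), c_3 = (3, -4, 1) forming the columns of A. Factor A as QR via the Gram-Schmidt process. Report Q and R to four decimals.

Q = [[0.2294, -0.3715, 0.8996], [0.6882, 0.7155, 0.1200], [-0.6882, 0.5917, 0.4198]], R = [[4.3589, 1.8353, -2.7530], [0.0000, 3.8251, -3.3848], [0.0000, 0.0000, 2.6389]]

c_1 = (1, 3, -3); ‖c_1‖ = 4.3589, so q_1 = (0.2294, 0.6882, -0.6882).
q_1·c_2 = 0.2294·(-1) + 0.6882·4 + (-0.6882)·1 = 1.8353.
u_2 = c_2 − 1.8353·q_1 = (-1.4211, 2.7368, 2.2632).
‖u_2‖ = 3.8251, so q_2 = (-0.3715, 0.7155, 0.5917).
q_1·c_3 = 0.2294·3 + 0.6882·(-4) + (-0.6882)·1 = -2.7530; q_2·c_3 = (-0.3715)·3 + 0.7155·(-4) + 0.5917·1 = -3.3848.
u_3 = c_3 + 2.7530·q_1 + 3.3848·q_2 = (2.3741, 0.3165, 1.1079).
‖u_3‖ = 2.6389, so q_3 = (0.8996, 0.1200, 0.4198).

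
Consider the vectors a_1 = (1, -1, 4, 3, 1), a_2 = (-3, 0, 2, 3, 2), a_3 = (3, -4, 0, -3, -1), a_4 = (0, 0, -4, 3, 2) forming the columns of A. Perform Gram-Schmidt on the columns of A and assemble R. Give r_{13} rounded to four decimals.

a_1 = (1, -1, 4, 3, 1); ‖a_1‖ = 5.2915, so e_1 = (0.1890, -0.1890, 0.7559, 0.5669, 0.1890).
r_{13} = e_1·a_3 = -0.5669.

r_{13} = -0.5669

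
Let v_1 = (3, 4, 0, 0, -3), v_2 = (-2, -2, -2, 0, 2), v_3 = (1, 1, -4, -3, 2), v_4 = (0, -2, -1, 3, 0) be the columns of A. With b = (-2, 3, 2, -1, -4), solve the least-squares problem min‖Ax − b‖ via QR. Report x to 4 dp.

x = (2.0177, 3.1820, -1.6890, -1.8410)

v_1 = (3, 4, 0, 0, -3); ‖v_1‖ = 5.8310, so q_1 = (0.5145, 0.6860, 0.0000, 0.0000, -0.5145).
q_1·v_2 = 0.5145·(-2) + 0.6860·(-2) + 0.0000·(-2) + 0.0000·0 + (-0.5145)·2 = -3.4300.
u_2 = v_2 + 3.4300·q_1 = (-0.2353, 0.3529, -2.0000, 0.0000, 0.2353).
‖u_2‖ = 2.0580, so q_2 = (-0.1143, 0.1715, -0.9718, 0.0000, 0.1143).
q_1·v_3 = 0.5145·1 + 0.6860·1 + 0.0000·(-4) + 0.0000·(-3) + (-0.5145)·2 = 0.1715; q_2·v_3 = (-0.1143)·1 + 0.1715·1 + (-0.9718)·(-4) + 0.0000·(-3) + 0.1143·2 = 4.1731.
u_3 = v_3 − 0.1715·q_1 − 4.1731·q_2 = (1.3889, 0.1667, 0.0556, -3.0000, 1.6111).
‖u_3‖ = 3.6818, so q_3 = (0.3772, 0.0453, 0.0151, -0.8148, 0.4376).
q_1·v_4 = 0.5145·0 + 0.6860·(-2) + 0.0000·(-1) + 0.0000·3 + (-0.5145)·0 = -1.3720; q_2·v_4 = (-0.1143)·0 + 0.1715·(-2) + (-0.9718)·(-1) + 0.0000·3 + 0.1143·0 = 0.6288; q_3·v_4 = 0.3772·0 + 0.0453·(-2) + 0.0151·(-1) + (-0.8148)·3 + 0.4376·0 = -2.5501.
u_4 = v_4 + 1.3720·q_1 − 0.6288·q_2 + 2.5501·q_3 = (1.7398, -1.0512, -0.3504, 0.9221, 0.3381).
‖u_4‖ = 2.2846, so q_4 = (0.7615, -0.4601, -0.1534, 0.4036, 0.1480).
Qᵀb = (3.0870, -1.6578, -1.5240, -4.2059).
Back-substitute: x_4 = -4.2059/2.2846 = -1.8410.
x_3 = (-1.5240 + 2.5501·(-1.8410))/3.6818 = -1.6890.
x_2 = (-1.6578 − 4.1731·(-1.6890) − 0.6288·(-1.8410))/2.0580 = 3.1820.
x_1 = (3.0870 + 3.4300·3.1820 − 0.1715·(-1.6890) + 1.3720·(-1.8410))/5.8310 = 2.0177.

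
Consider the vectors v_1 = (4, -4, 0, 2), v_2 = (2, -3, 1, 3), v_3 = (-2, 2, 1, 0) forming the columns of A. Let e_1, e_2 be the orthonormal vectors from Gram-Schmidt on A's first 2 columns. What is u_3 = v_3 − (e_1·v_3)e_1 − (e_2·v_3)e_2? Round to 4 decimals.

v_1 = (4, -4, 0, 2); ‖v_1‖ = 6.0000, so e_1 = (0.6667, -0.6667, 0.0000, 0.3333).
e_1·v_2 = 0.6667·2 + (-0.6667)·(-3) + 0.0000·1 + 0.3333·3 = 4.3333.
u_2 = v_2 − 4.3333·e_1 = (-0.8889, -0.1111, 1.0000, 1.5556).
‖u_2‖ = 2.0548, so e_2 = (-0.4326, -0.0541, 0.4867, 0.7570).
e_1·v_3 = 0.6667·(-2) + (-0.6667)·2 + 0.0000·1 + 0.3333·0 = -2.6667; e_2·v_3 = (-0.4326)·(-2) + (-0.0541)·2 + 0.4867·1 + 0.7570·0 = 1.2437.
u_3 = v_3 + 2.6667·e_1 − 1.2437·e_2 = (0.3158, 0.2895, 0.3947, -0.0526).

u_3 = (0.3158, 0.2895, 0.3947, -0.0526)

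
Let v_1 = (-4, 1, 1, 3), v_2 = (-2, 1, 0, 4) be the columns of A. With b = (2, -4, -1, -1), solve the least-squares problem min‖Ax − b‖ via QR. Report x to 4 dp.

x = (-0.6667, 0.0952)

v_1 = (-4, 1, 1, 3); ‖v_1‖ = 5.1962, so q_1 = (-0.7698, 0.1925, 0.1925, 0.5774).
q_1·v_2 = (-0.7698)·(-2) + 0.1925·1 + 0.1925·0 + 0.5774·4 = 4.0415.
u_2 = v_2 − 4.0415·q_1 = (1.1111, 0.2222, -0.7778, 1.6667).
‖u_2‖ = 2.1602, so q_2 = (0.5143, 0.1029, -0.3600, 0.7715).
Qᵀb = (-3.0792, 0.2057).
Back-substitute: x_2 = 0.2057/2.1602 = 0.0952.
x_1 = (-3.0792 − 4.0415·0.0952)/5.1962 = -0.6667.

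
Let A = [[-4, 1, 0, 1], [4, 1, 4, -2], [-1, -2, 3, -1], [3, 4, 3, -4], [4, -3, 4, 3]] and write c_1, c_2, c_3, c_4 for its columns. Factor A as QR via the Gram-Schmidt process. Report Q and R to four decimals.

c_1 = (-4, 4, -1, 3, 4); ‖c_1‖ = 7.6158, so q_1 = (-0.5252, 0.5252, -0.1313, 0.3939, 0.5252).
q_1·c_2 = (-0.5252)·1 + 0.5252·1 + (-0.1313)·(-2) + 0.3939·4 + 0.5252·(-3) = 0.2626.
u_2 = c_2 − 0.2626·q_1 = (1.1379, 0.8621, -1.9655, 3.8966, -3.1379).
‖u_2‖ = 5.5616, so q_2 = (0.2046, 0.1550, -0.3534, 0.7006, -0.5642).
q_1·c_3 = (-0.5252)·0 + 0.5252·4 + (-0.1313)·3 + 0.3939·3 + 0.5252·4 = 4.9896; q_2·c_3 = 0.2046·0 + 0.1550·4 + (-0.3534)·3 + 0.7006·3 + (-0.5642)·4 = -0.5952.
u_3 = c_3 − 4.9896·q_1 + 0.5952·q_2 = (2.7425, 1.4716, 3.4448, 1.4515, 1.0435).
‖u_3‖ = 4.9749, so q_3 = (0.5513, 0.2958, 0.6924, 0.2918, 0.2098).
q_1·c_4 = (-0.5252)·1 + 0.5252·(-2) + (-0.1313)·(-1) + 0.3939·(-4) + 0.5252·3 = -1.4444; q_2·c_4 = 0.2046·1 + 0.1550·(-2) + (-0.3534)·(-1) + 0.7006·(-4) + (-0.5642)·3 = -4.2471; q_3·c_4 = 0.5513·1 + 0.2958·(-2) + 0.6924·(-1) + 0.2918·(-4) + 0.2098·3 = -1.2706.
u_4 = c_4 + 1.4444·q_1 + 4.2471·q_2 + 1.2706·q_3 = (1.8108, -0.2072, -1.8108, -0.0847, 1.6288).
‖u_4‖ = 3.0432, so q_4 = (0.5950, -0.0681, -0.5950, -0.0278, 0.5352).

Q = [[-0.5252, 0.2046, 0.5513, 0.5950], [0.5252, 0.1550, 0.2958, -0.0681], [-0.1313, -0.3534, 0.6924, -0.5950], [0.3939, 0.7006, 0.2918, -0.0278], [0.5252, -0.5642, 0.2098, 0.5352]], R = [[7.6158, 0.2626, 4.9896, -1.4444], [0.0000, 5.5616, -0.5952, -4.2471], [0.0000, 0.0000, 4.9749, -1.2706], [0.0000, 0.0000, 0.0000, 3.0432]]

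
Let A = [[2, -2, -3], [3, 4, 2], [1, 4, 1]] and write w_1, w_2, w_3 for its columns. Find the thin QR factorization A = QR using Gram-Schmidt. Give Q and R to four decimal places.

Q = [[0.5345, -0.7325, -0.4216], [0.8018, 0.2817, 0.5270], [0.2673, 0.6198, -0.7379]], R = [[3.7417, 3.2071, 0.2673], [0.0000, 5.0709, 3.3806], [0.0000, 0.0000, 1.5811]]

w_1 = (2, 3, 1); ‖w_1‖ = 3.7417, so q_1 = (0.5345, 0.8018, 0.2673).
q_1·w_2 = 0.5345·(-2) + 0.8018·4 + 0.2673·4 = 3.2071.
u_2 = w_2 − 3.2071·q_1 = (-3.7143, 1.4286, 3.1429).
‖u_2‖ = 5.0709, so q_2 = (-0.7325, 0.2817, 0.6198).
q_1·w_3 = 0.5345·(-3) + 0.8018·2 + 0.2673·1 = 0.2673; q_2·w_3 = (-0.7325)·(-3) + 0.2817·2 + 0.6198·1 = 3.3806.
u_3 = w_3 − 0.2673·q_1 − 3.3806·q_2 = (-0.6667, 0.8333, -1.1667).
‖u_3‖ = 1.5811, so q_3 = (-0.4216, 0.5270, -0.7379).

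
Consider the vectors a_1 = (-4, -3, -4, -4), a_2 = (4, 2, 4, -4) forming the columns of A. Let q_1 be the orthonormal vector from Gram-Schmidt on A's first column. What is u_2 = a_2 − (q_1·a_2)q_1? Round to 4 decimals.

u_2 = (2.4561, 0.8421, 2.4561, -5.5439)

a_1 = (-4, -3, -4, -4); ‖a_1‖ = 7.5498, so q_1 = (-0.5298, -0.3974, -0.5298, -0.5298).
q_1·a_2 = (-0.5298)·4 + (-0.3974)·2 + (-0.5298)·4 + (-0.5298)·(-4) = -2.9140.
u_2 = a_2 + 2.9140·q_1 = (2.4561, 0.8421, 2.4561, -5.5439).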